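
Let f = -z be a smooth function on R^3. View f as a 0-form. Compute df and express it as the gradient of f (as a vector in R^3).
df = (0) dx + (0) dy + (-1) dz; grad f = (0, 0, -1)

For a 0-form f, d f = (∂f/∂x) dx + (∂f/∂y) dy + (∂f/∂z) dz. The components of the vector representation are exactly the entries of grad f in Cartesian coordinates:
  ∂f/∂x = 0
  ∂f/∂y = 0
  ∂f/∂z = -1.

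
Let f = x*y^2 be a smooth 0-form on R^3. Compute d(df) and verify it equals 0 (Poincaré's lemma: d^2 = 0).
d(df) = 0

Step 1: df = sum_i (∂f/∂x_i) dx_i = (y^2) dx + (2*x*y) dy + (0) dz.
Step 2: Apply d again. Using the 1-form formula, the coefficient of dx ∧ dy in d(df) is ∂^2 f/∂x ∂y - ∂^2 f/∂y ∂x = (2*y) - (2*y) = 0 (equality of mixed partials for smooth f).
Similarly for dx ∧ dz and dy ∧ dz — all coefficients vanish. So d(df) = 0.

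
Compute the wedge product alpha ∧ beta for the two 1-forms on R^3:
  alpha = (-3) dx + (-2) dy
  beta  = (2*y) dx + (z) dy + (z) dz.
alpha ∧ beta = (4*y - 3*z) dx ∧ dy + (-3*z) dx ∧ dz + (-2*z) dy ∧ dz

Distribute the wedge, using dx_i ∧ dx_j = -dx_j ∧ dx_i and dx_i ∧ dx_i = 0. For each pair (i, j) with i < j, the coefficient of dx_i ∧ dx_j in alpha ∧ beta is (alpha_i * beta_j - alpha_j * beta_i). Collecting: alpha ∧ beta = (4*y - 3*z) dx ∧ dy + (-3*z) dx ∧ dz + (-2*z) dy ∧ dz.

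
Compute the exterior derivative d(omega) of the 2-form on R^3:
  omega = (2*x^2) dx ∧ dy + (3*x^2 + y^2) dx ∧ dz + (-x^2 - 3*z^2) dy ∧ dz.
d(omega) = (-2*x - 2*y) dx ∧ dy ∧ dz

For a 2-form omega = sum_{i<j} g_{ij} dx_i ∧ dx_j, the exterior derivative is
  d(omega) = sum_{i<j} d(g_{ij}) ∧ dx_i ∧ dx_j = sum_{i<j, k} (∂g_{ij}/∂x_k) dx_k ∧ dx_i ∧ dx_j.
Expand each term, using dx_k ∧ dx_i ∧ dx_j = sgn(permutation) dx_{(a)} ∧ dx_{(b)} ∧ dx_{(c)} with (a < b < c) sorted:
  d(3*x^2 + y^2) includes (∂/∂y)(3*x^2 + y^2) dy = (2*y) dy, which multiplied by dx ∧ dz gives (-2*y) dx ∧ dy ∧ dz
  d(-x^2 - 3*z^2) includes (∂/∂x)(-x^2 - 3*z^2) dx = (-2*x) dx, which multiplied by dy ∧ dz gives (-2*x) dx ∧ dy ∧ dz
Collecting like 3-forms: d(omega) = (-2*x - 2*y) dx ∧ dy ∧ dz.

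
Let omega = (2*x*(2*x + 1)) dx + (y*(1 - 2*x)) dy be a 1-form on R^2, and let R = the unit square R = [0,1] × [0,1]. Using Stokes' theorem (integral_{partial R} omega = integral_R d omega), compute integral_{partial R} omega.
integral_(partial R) omega = -1

Stokes: integral_partial_R omega = integral_R d omega with d omega = (∂Q/∂x - ∂P/∂y) dx ∧ dy.
  ∂Q/∂x = -2*y
  ∂P/∂y = 0
  integrand = ∂Q/∂x - ∂P/∂y = -2*y.
Integrating over R: integral_0^1 integral_0^1 (-2*y) dx dy = -1.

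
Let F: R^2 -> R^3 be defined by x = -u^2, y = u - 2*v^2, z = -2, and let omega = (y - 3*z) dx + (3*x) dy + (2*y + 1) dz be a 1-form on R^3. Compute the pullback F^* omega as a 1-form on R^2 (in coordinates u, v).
F^* omega = (u*(-5*u + 4*v^2 - 12)) du + (12*u^2*v) dv

Using F^*(f dg) = (f ∘ F) d(g ∘ F), substitute each coordinate x_i by F_i(u, v) in f_i, and replace dx_i by d F_i = (∂F_i/∂u) du + (∂F_i/∂v) dv.
  For the x component: f_1(F) = u - 2*v^2 + 6; d F_1 = (-2*u) du + (0) dv
  For the y component: f_2(F) = -3*u^2; d F_2 = (1) du + (-4*v) dv
  For the z component: f_3(F) = 2*u - 4*v^2 + 1; d F_3 = (0) du + (0) dv
Combining and collecting du, dv coefficients:
  coeff of du: u*(-5*u + 4*v^2 - 12)
  coeff of dv: 12*u^2*v
F^* omega = (u*(-5*u + 4*v^2 - 12)) du + (12*u^2*v) dv.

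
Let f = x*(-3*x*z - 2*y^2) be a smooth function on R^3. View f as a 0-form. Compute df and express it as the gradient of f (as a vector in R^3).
df = (-6*x*z - 2*y^2) dx + (-4*x*y) dy + (-3*x^2) dz; grad f = (-6*x*z - 2*y^2, -4*x*y, -3*x^2)

For a 0-form f, d f = (∂f/∂x) dx + (∂f/∂y) dy + (∂f/∂z) dz. The components of the vector representation are exactly the entries of grad f in Cartesian coordinates:
  ∂f/∂x = -6*x*z - 2*y^2
  ∂f/∂y = -4*x*y
  ∂f/∂z = -3*x^2.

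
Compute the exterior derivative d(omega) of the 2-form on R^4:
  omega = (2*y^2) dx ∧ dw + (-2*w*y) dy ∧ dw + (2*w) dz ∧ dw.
d(omega) = (-4*y) dx ∧ dy ∧ dw

For a 2-form omega = sum_{i<j} g_{ij} dx_i ∧ dx_j, the exterior derivative is
  d(omega) = sum_{i<j} d(g_{ij}) ∧ dx_i ∧ dx_j = sum_{i<j, k} (∂g_{ij}/∂x_k) dx_k ∧ dx_i ∧ dx_j.
Expand each term, using dx_k ∧ dx_i ∧ dx_j = sgn(permutation) dx_{(a)} ∧ dx_{(b)} ∧ dx_{(c)} with (a < b < c) sorted:
  d(2*y^2) includes (∂/∂y)(2*y^2) dy = (4*y) dy, which multiplied by dx ∧ dw gives (-4*y) dx ∧ dy ∧ dw
Collecting like 3-forms: d(omega) = (-4*y) dx ∧ dy ∧ dw.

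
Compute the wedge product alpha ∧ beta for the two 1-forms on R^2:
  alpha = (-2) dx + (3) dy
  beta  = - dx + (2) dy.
alpha ∧ beta = (-1) dx ∧ dy

Distribute the wedge, using dx_i ∧ dx_j = -dx_j ∧ dx_i and dx_i ∧ dx_i = 0. For each pair (i, j) with i < j, the coefficient of dx_i ∧ dx_j in alpha ∧ beta is (alpha_i * beta_j - alpha_j * beta_i). Collecting: alpha ∧ beta = (-1) dx ∧ dy.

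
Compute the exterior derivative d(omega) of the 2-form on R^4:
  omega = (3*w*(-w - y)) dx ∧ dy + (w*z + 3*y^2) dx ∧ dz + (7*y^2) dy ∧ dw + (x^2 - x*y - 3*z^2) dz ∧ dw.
d(omega) = (-6*w - 3*y) dx ∧ dy ∧ dw + (-6*y) dx ∧ dy ∧ dz + (2*x - y + z) dx ∧ dz ∧ dw + (-x) dy ∧ dz ∧ dw

For a 2-form omega = sum_{i<j} g_{ij} dx_i ∧ dx_j, the exterior derivative is
  d(omega) = sum_{i<j} d(g_{ij}) ∧ dx_i ∧ dx_j = sum_{i<j, k} (∂g_{ij}/∂x_k) dx_k ∧ dx_i ∧ dx_j.
Expand each term, using dx_k ∧ dx_i ∧ dx_j = sgn(permutation) dx_{(a)} ∧ dx_{(b)} ∧ dx_{(c)} with (a < b < c) sorted:
  d(3*w*(-w - y)) includes (∂/∂w)(3*w*(-w - y)) dw = (-6*w - 3*y) dw, which multiplied by dx ∧ dy gives (-6*w - 3*y) dx ∧ dy ∧ dw
  d(w*z + 3*y^2) includes (∂/∂y)(w*z + 3*y^2) dy = (6*y) dy, which multiplied by dx ∧ dz gives (-6*y) dx ∧ dy ∧ dz
  d(w*z + 3*y^2) includes (∂/∂w)(w*z + 3*y^2) dw = (z) dw, which multiplied by dx ∧ dz gives (z) dx ∧ dz ∧ dw
  d(x^2 - x*y - 3*z^2) includes (∂/∂x)(x^2 - x*y - 3*z^2) dx = (2*x - y) dx, which multiplied by dz ∧ dw gives (2*x - y) dx ∧ dz ∧ dw
  d(x^2 - x*y - 3*z^2) includes (∂/∂y)(x^2 - x*y - 3*z^2) dy = (-x) dy, which multiplied by dz ∧ dw gives (-x) dy ∧ dz ∧ dw
Collecting like 3-forms: d(omega) = (-6*w - 3*y) dx ∧ dy ∧ dw + (-6*y) dx ∧ dy ∧ dz + (2*x - y + z) dx ∧ dz ∧ dw + (-x) dy ∧ dz ∧ dw.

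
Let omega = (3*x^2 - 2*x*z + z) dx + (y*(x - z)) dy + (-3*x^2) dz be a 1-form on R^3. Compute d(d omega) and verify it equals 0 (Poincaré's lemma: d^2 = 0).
d(d omega) = 0

Step 1: d omega = sum_{i<j} (∂f_j/∂x_i - ∂f_i/∂x_j) dx_i ∧ dx_j:
  coeff of dx ∧ dy: y
  coeff of dx ∧ dz: -4*x - 1
  coeff of dy ∧ dz: y
Step 2: Apply d again to each 2-form coefficient. The only possible 3-form in R^3 is dx ∧ dy ∧ dz, with coefficient
  ∂(coeff of dy∧dz)/∂x - ∂(coeff of dx∧dz)/∂y + ∂(coeff of dx∧dy)/∂z
  = ∂/∂x (y) - ∂/∂y (-4*x - 1) + ∂/∂z (y).
Each of these terms simplifies to sums of mixed partials that cancel in pairs. The result is 0 (by equality of mixed partials for smooth functions — Schwarz / Clairaut).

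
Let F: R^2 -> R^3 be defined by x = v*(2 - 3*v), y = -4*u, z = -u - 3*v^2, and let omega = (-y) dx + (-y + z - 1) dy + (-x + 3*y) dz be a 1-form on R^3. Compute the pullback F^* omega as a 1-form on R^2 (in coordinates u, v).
F^* omega = (9*v^2 + 2*v + 4) du + (48*u*v + 8*u - 18*v^3 + 12*v^2) dv

Using F^*(f dg) = (f ∘ F) d(g ∘ F), substitute each coordinate x_i by F_i(u, v) in f_i, and replace dx_i by d F_i = (∂F_i/∂u) du + (∂F_i/∂v) dv.
  For the x component: f_1(F) = 4*u; d F_1 = (0) du + (2 - 6*v) dv
  For the y component: f_2(F) = 3*u - 3*v^2 - 1; d F_2 = (-4) du + (0) dv
  For the z component: f_3(F) = -12*u + 3*v^2 - 2*v; d F_3 = (-1) du + (-6*v) dv
Combining and collecting du, dv coefficients:
  coeff of du: 9*v^2 + 2*v + 4
  coeff of dv: 48*u*v + 8*u - 18*v^3 + 12*v^2
F^* omega = (9*v^2 + 2*v + 4) du + (48*u*v + 8*u - 18*v^3 + 12*v^2) dv.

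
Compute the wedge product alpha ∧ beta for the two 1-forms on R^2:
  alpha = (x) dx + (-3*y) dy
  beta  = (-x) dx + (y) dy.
alpha ∧ beta = (-2*x*y) dx ∧ dy

Distribute the wedge, using dx_i ∧ dx_j = -dx_j ∧ dx_i and dx_i ∧ dx_i = 0. For each pair (i, j) with i < j, the coefficient of dx_i ∧ dx_j in alpha ∧ beta is (alpha_i * beta_j - alpha_j * beta_i). Collecting: alpha ∧ beta = (-2*x*y) dx ∧ dy.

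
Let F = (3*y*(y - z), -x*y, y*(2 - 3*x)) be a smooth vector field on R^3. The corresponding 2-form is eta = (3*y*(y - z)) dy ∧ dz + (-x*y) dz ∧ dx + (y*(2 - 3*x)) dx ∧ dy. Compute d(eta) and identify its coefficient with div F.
d(eta) = (-x) dx ∧ dy ∧ dz; div F = -x

For a 2-form in R^3 of the form above, applying d gives a 3-form with coefficient ∂P/∂x + ∂Q/∂y + ∂R/∂z:
  ∂P/∂x = 0
  ∂Q/∂y = -x
  ∂R/∂z = 0
Sum = -x, which is exactly div F.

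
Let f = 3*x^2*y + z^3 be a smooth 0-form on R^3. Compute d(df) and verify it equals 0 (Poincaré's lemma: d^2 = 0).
d(df) = 0

Step 1: df = sum_i (∂f/∂x_i) dx_i = (6*x*y) dx + (3*x^2) dy + (3*z^2) dz.
Step 2: Apply d again. Using the 1-form formula, the coefficient of dx ∧ dy in d(df) is ∂^2 f/∂x ∂y - ∂^2 f/∂y ∂x = (6*x) - (6*x) = 0 (equality of mixed partials for smooth f).
Similarly for dx ∧ dz and dy ∧ dz — all coefficients vanish. So d(df) = 0.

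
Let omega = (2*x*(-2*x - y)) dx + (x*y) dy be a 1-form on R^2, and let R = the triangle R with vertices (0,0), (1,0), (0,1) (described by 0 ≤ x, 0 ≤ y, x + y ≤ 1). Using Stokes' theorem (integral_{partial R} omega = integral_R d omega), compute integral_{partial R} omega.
integral_(partial R) omega = 1/2

Stokes: integral_partial_R omega = integral_R d omega with d omega = (∂Q/∂x - ∂P/∂y) dx ∧ dy.
  ∂Q/∂x = y
  ∂P/∂y = -2*x
  integrand = ∂Q/∂x - ∂P/∂y = 2*x + y.
Integrating over R: integral_0^1 integral_0^{1-x} (2*x + y) dy dx = 1/2.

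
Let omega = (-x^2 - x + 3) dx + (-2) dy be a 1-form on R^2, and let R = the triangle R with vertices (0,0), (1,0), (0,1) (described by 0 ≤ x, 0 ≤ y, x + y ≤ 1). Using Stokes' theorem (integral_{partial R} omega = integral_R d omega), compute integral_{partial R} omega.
integral_(partial R) omega = 0

Stokes: integral_partial_R omega = integral_R d omega with d omega = (∂Q/∂x - ∂P/∂y) dx ∧ dy.
  ∂Q/∂x = 0
  ∂P/∂y = 0
  integrand = ∂Q/∂x - ∂P/∂y = 0.
Integrating over R: integral_0^1 integral_0^{1-x} (0) dy dx = 0.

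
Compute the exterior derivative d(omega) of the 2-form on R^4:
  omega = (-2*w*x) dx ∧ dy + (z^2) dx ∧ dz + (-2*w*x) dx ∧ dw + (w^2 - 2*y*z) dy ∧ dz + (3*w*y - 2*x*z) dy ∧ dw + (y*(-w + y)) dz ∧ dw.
d(omega) = (-2*x - 2*z) dx ∧ dy ∧ dw + (w + 2*x + 2*y) dy ∧ dz ∧ dw

For a 2-form omega = sum_{i<j} g_{ij} dx_i ∧ dx_j, the exterior derivative is
  d(omega) = sum_{i<j} d(g_{ij}) ∧ dx_i ∧ dx_j = sum_{i<j, k} (∂g_{ij}/∂x_k) dx_k ∧ dx_i ∧ dx_j.
Expand each term, using dx_k ∧ dx_i ∧ dx_j = sgn(permutation) dx_{(a)} ∧ dx_{(b)} ∧ dx_{(c)} with (a < b < c) sorted:
  d(-2*w*x) includes (∂/∂w)(-2*w*x) dw = (-2*x) dw, which multiplied by dx ∧ dy gives (-2*x) dx ∧ dy ∧ dw
  d(w^2 - 2*y*z) includes (∂/∂w)(w^2 - 2*y*z) dw = (2*w) dw, which multiplied by dy ∧ dz gives (2*w) dy ∧ dz ∧ dw
  d(3*w*y - 2*x*z) includes (∂/∂x)(3*w*y - 2*x*z) dx = (-2*z) dx, which multiplied by dy ∧ dw gives (-2*z) dx ∧ dy ∧ dw
  d(3*w*y - 2*x*z) includes (∂/∂z)(3*w*y - 2*x*z) dz = (-2*x) dz, which multiplied by dy ∧ dw gives (2*x) dy ∧ dz ∧ dw
  d(y*(-w + y)) includes (∂/∂y)(y*(-w + y)) dy = (-w + 2*y) dy, which multiplied by dz ∧ dw gives (-w + 2*y) dy ∧ dz ∧ dw
Collecting like 3-forms: d(omega) = (-2*x - 2*z) dx ∧ dy ∧ dw + (w + 2*x + 2*y) dy ∧ dz ∧ dw.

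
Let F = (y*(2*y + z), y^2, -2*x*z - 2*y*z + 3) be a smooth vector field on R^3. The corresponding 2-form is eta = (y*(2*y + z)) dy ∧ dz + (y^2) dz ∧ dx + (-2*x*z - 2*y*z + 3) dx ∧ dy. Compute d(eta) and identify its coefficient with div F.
d(eta) = (-2*x) dx ∧ dy ∧ dz; div F = -2*x

For a 2-form in R^3 of the form above, applying d gives a 3-form with coefficient ∂P/∂x + ∂Q/∂y + ∂R/∂z:
  ∂P/∂x = 0
  ∂Q/∂y = 2*y
  ∂R/∂z = -2*x - 2*y
Sum = -2*x, which is exactly div F.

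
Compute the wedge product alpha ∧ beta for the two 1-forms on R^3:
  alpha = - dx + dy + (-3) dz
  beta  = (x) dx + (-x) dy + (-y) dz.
alpha ∧ beta = (3*x + y) dx ∧ dz + (-3*x - y) dy ∧ dz

Distribute the wedge, using dx_i ∧ dx_j = -dx_j ∧ dx_i and dx_i ∧ dx_i = 0. For each pair (i, j) with i < j, the coefficient of dx_i ∧ dx_j in alpha ∧ beta is (alpha_i * beta_j - alpha_j * beta_i). Collecting: alpha ∧ beta = (3*x + y) dx ∧ dz + (-3*x - y) dy ∧ dz.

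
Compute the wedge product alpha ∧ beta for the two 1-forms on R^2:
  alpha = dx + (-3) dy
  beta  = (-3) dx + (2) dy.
alpha ∧ beta = (-7) dx ∧ dy

Distribute the wedge, using dx_i ∧ dx_j = -dx_j ∧ dx_i and dx_i ∧ dx_i = 0. For each pair (i, j) with i < j, the coefficient of dx_i ∧ dx_j in alpha ∧ beta is (alpha_i * beta_j - alpha_j * beta_i). Collecting: alpha ∧ beta = (-7) dx ∧ dy.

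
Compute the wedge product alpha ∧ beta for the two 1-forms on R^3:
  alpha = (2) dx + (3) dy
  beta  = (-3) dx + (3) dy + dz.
alpha ∧ beta = (15) dx ∧ dy + (2) dx ∧ dz + (3) dy ∧ dz

Distribute the wedge, using dx_i ∧ dx_j = -dx_j ∧ dx_i and dx_i ∧ dx_i = 0. For each pair (i, j) with i < j, the coefficient of dx_i ∧ dx_j in alpha ∧ beta is (alpha_i * beta_j - alpha_j * beta_i). Collecting: alpha ∧ beta = (15) dx ∧ dy + (2) dx ∧ dz + (3) dy ∧ dz.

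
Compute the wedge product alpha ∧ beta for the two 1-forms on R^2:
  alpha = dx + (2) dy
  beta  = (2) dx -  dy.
alpha ∧ beta = (-5) dx ∧ dy

Distribute the wedge, using dx_i ∧ dx_j = -dx_j ∧ dx_i and dx_i ∧ dx_i = 0. For each pair (i, j) with i < j, the coefficient of dx_i ∧ dx_j in alpha ∧ beta is (alpha_i * beta_j - alpha_j * beta_i). Collecting: alpha ∧ beta = (-5) dx ∧ dy.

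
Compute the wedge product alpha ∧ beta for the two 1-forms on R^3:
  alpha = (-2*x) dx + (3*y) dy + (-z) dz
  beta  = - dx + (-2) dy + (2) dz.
alpha ∧ beta = (4*x + 3*y) dx ∧ dy + (-4*x - z) dx ∧ dz + (6*y - 2*z) dy ∧ dz

Distribute the wedge, using dx_i ∧ dx_j = -dx_j ∧ dx_i and dx_i ∧ dx_i = 0. For each pair (i, j) with i < j, the coefficient of dx_i ∧ dx_j in alpha ∧ beta is (alpha_i * beta_j - alpha_j * beta_i). Collecting: alpha ∧ beta = (4*x + 3*y) dx ∧ dy + (-4*x - z) dx ∧ dz + (6*y - 2*z) dy ∧ dz.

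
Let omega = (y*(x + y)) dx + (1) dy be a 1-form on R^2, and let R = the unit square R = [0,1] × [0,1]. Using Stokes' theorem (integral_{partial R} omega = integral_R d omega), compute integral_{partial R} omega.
integral_(partial R) omega = -3/2

Stokes: integral_partial_R omega = integral_R d omega with d omega = (∂Q/∂x - ∂P/∂y) dx ∧ dy.
  ∂Q/∂x = 0
  ∂P/∂y = x + 2*y
  integrand = ∂Q/∂x - ∂P/∂y = -x - 2*y.
Integrating over R: integral_0^1 integral_0^1 (-x - 2*y) dx dy = -3/2.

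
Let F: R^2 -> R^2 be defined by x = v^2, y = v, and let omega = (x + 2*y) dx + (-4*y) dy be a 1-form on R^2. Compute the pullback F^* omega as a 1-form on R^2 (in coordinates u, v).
F^* omega = (2*v*(v^2 + 2*v - 2)) dv

Using F^*(f dg) = (f ∘ F) d(g ∘ F), substitute each coordinate x_i by F_i(u, v) in f_i, and replace dx_i by d F_i = (∂F_i/∂u) du + (∂F_i/∂v) dv.
  For the x component: f_1(F) = v*(v + 2); d F_1 = (0) du + (2*v) dv
  For the y component: f_2(F) = -4*v; d F_2 = (0) du + (1) dv
Combining and collecting du, dv coefficients:
  coeff of du: 0
  coeff of dv: 2*v*(v^2 + 2*v - 2)
F^* omega = (2*v*(v^2 + 2*v - 2)) dv.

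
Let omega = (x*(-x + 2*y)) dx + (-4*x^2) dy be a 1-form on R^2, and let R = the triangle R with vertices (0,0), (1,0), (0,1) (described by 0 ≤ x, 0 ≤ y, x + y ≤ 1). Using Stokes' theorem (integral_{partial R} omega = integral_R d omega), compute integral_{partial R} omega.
integral_(partial R) omega = -5/3

Stokes: integral_partial_R omega = integral_R d omega with d omega = (∂Q/∂x - ∂P/∂y) dx ∧ dy.
  ∂Q/∂x = -8*x
  ∂P/∂y = 2*x
  integrand = ∂Q/∂x - ∂P/∂y = -10*x.
Integrating over R: integral_0^1 integral_0^{1-x} (-10*x) dy dx = -5/3.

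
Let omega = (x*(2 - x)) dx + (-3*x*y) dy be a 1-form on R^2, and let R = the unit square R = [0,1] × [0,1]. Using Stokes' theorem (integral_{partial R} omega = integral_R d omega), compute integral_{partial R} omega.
integral_(partial R) omega = -3/2

Stokes: integral_partial_R omega = integral_R d omega with d omega = (∂Q/∂x - ∂P/∂y) dx ∧ dy.
  ∂Q/∂x = -3*y
  ∂P/∂y = 0
  integrand = ∂Q/∂x - ∂P/∂y = -3*y.
Integrating over R: integral_0^1 integral_0^1 (-3*y) dx dy = -3/2.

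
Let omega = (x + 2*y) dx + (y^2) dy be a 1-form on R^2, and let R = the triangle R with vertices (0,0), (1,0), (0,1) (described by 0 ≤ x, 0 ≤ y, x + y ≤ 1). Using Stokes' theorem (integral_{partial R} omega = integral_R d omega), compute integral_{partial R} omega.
integral_(partial R) omega = -1

Stokes: integral_partial_R omega = integral_R d omega with d omega = (∂Q/∂x - ∂P/∂y) dx ∧ dy.
  ∂Q/∂x = 0
  ∂P/∂y = 2
  integrand = ∂Q/∂x - ∂P/∂y = -2.
Integrating over R: integral_0^1 integral_0^{1-x} (-2) dy dx = -1.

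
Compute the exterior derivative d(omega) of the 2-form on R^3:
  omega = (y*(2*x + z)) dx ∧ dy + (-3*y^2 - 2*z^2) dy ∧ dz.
d(omega) = (y) dx ∧ dy ∧ dz

For a 2-form omega = sum_{i<j} g_{ij} dx_i ∧ dx_j, the exterior derivative is
  d(omega) = sum_{i<j} d(g_{ij}) ∧ dx_i ∧ dx_j = sum_{i<j, k} (∂g_{ij}/∂x_k) dx_k ∧ dx_i ∧ dx_j.
Expand each term, using dx_k ∧ dx_i ∧ dx_j = sgn(permutation) dx_{(a)} ∧ dx_{(b)} ∧ dx_{(c)} with (a < b < c) sorted:
  d(y*(2*x + z)) includes (∂/∂z)(y*(2*x + z)) dz = (y) dz, which multiplied by dx ∧ dy gives (y) dx ∧ dy ∧ dz
Collecting like 3-forms: d(omega) = (y) dx ∧ dy ∧ dz.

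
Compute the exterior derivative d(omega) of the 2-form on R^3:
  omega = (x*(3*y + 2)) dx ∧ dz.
d(omega) = (-3*x) dx ∧ dy ∧ dz

For a 2-form omega = sum_{i<j} g_{ij} dx_i ∧ dx_j, the exterior derivative is
  d(omega) = sum_{i<j} d(g_{ij}) ∧ dx_i ∧ dx_j = sum_{i<j, k} (∂g_{ij}/∂x_k) dx_k ∧ dx_i ∧ dx_j.
Expand each term, using dx_k ∧ dx_i ∧ dx_j = sgn(permutation) dx_{(a)} ∧ dx_{(b)} ∧ dx_{(c)} with (a < b < c) sorted:
  d(x*(3*y + 2)) includes (∂/∂y)(x*(3*y + 2)) dy = (3*x) dy, which multiplied by dx ∧ dz gives (-3*x) dx ∧ dy ∧ dz
Collecting like 3-forms: d(omega) = (-3*x) dx ∧ dy ∧ dz.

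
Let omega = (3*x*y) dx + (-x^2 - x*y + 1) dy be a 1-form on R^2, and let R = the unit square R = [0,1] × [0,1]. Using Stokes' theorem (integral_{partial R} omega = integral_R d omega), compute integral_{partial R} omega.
integral_(partial R) omega = -3

Stokes: integral_partial_R omega = integral_R d omega with d omega = (∂Q/∂x - ∂P/∂y) dx ∧ dy.
  ∂Q/∂x = -2*x - y
  ∂P/∂y = 3*x
  integrand = ∂Q/∂x - ∂P/∂y = -5*x - y.
Integrating over R: integral_0^1 integral_0^1 (-5*x - y) dx dy = -3.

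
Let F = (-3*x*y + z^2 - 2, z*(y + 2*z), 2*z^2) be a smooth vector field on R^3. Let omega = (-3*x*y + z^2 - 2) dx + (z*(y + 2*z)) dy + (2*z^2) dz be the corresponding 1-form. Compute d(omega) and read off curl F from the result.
d(omega) = (-y - 4*z) dy ∧ dz + (2*z) dz ∧ dx + (3*x) dx ∧ dy; curl F = (-y - 4*z, 2*z, 3*x)

d omega = sum_{i<j} (∂f_j/∂x_i - ∂f_i/∂x_j) dx_i ∧ dx_j. Under the identification (dy ∧ dz, dz ∧ dx, dx ∧ dy) ↔ (e_x, e_y, e_z), the coefficients are exactly the components of curl F. Compute:
  ∂R/∂y - ∂Q/∂z = (0) - (y + 4*z) = -y - 4*z
  ∂P/∂z - ∂R/∂x = (2*z) - (0) = 2*z
  ∂Q/∂x - ∂P/∂y = (0) - (-3*x) = 3*x.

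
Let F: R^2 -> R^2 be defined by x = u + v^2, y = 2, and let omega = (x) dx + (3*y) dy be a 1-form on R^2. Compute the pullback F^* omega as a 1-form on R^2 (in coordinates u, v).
F^* omega = (u + v^2) du + (2*v*(u + v^2)) dv

Using F^*(f dg) = (f ∘ F) d(g ∘ F), substitute each coordinate x_i by F_i(u, v) in f_i, and replace dx_i by d F_i = (∂F_i/∂u) du + (∂F_i/∂v) dv.
  For the x component: f_1(F) = u + v^2; d F_1 = (1) du + (2*v) dv
  For the y component: f_2(F) = 6; d F_2 = (0) du + (0) dv
Combining and collecting du, dv coefficients:
  coeff of du: u + v^2
  coeff of dv: 2*v*(u + v^2)
F^* omega = (u + v^2) du + (2*v*(u + v^2)) dv.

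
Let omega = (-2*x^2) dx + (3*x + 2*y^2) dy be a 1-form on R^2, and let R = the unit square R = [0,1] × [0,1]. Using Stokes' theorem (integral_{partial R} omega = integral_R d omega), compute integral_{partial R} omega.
integral_(partial R) omega = 3

Stokes: integral_partial_R omega = integral_R d omega with d omega = (∂Q/∂x - ∂P/∂y) dx ∧ dy.
  ∂Q/∂x = 3
  ∂P/∂y = 0
  integrand = ∂Q/∂x - ∂P/∂y = 3.
Integrating over R: integral_0^1 integral_0^1 (3) dx dy = 3.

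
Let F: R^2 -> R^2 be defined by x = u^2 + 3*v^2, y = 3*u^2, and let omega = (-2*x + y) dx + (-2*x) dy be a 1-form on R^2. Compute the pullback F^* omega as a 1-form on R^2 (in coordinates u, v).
F^* omega = (-10*u^3 - 48*u*v^2) du + (6*v*(u^2 - 6*v^2)) dv

Using F^*(f dg) = (f ∘ F) d(g ∘ F), substitute each coordinate x_i by F_i(u, v) in f_i, and replace dx_i by d F_i = (∂F_i/∂u) du + (∂F_i/∂v) dv.
  For the x component: f_1(F) = u^2 - 6*v^2; d F_1 = (2*u) du + (6*v) dv
  For the y component: f_2(F) = -2*u^2 - 6*v^2; d F_2 = (6*u) du + (0) dv
Combining and collecting du, dv coefficients:
  coeff of du: -10*u^3 - 48*u*v^2
  coeff of dv: 6*v*(u^2 - 6*v^2)
F^* omega = (-10*u^3 - 48*u*v^2) du + (6*v*(u^2 - 6*v^2)) dv.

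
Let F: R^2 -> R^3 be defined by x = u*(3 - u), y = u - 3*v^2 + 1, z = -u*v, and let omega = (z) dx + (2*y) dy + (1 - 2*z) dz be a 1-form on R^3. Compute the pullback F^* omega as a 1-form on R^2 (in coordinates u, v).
F^* omega = (2*u^2*v - 2*u*v^2 - 3*u*v + 2*u - 6*v^2 - v + 2) du + (-2*u^2*v - 12*u*v - u + 36*v^3 - 12*v) dv

Using F^*(f dg) = (f ∘ F) d(g ∘ F), substitute each coordinate x_i by F_i(u, v) in f_i, and replace dx_i by d F_i = (∂F_i/∂u) du + (∂F_i/∂v) dv.
  For the x component: f_1(F) = -u*v; d F_1 = (3 - 2*u) du + (0) dv
  For the y component: f_2(F) = 2*u - 6*v^2 + 2; d F_2 = (1) du + (-6*v) dv
  For the z component: f_3(F) = 2*u*v + 1; d F_3 = (-v) du + (-u) dv
Combining and collecting du, dv coefficients:
  coeff of du: 2*u^2*v - 2*u*v^2 - 3*u*v + 2*u - 6*v^2 - v + 2
  coeff of dv: -2*u^2*v - 12*u*v - u + 36*v^3 - 12*v
F^* omega = (2*u^2*v - 2*u*v^2 - 3*u*v + 2*u - 6*v^2 - v + 2) du + (-2*u^2*v - 12*u*v - u + 36*v^3 - 12*v) dv.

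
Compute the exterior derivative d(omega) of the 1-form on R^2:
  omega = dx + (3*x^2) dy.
d(omega) = (6*x) dx ∧ dy

For a 1-form omega = sum_i f_i dx_i, the exterior derivative is
  d(omega) = sum_{i < j} (∂f_j/∂x_i - ∂f_i/∂x_j) dx_i ∧ dx_j.
  coefficient of dx ∧ dy: ∂f_2/∂x - ∂f_1/∂y = ∂(3*x^2)/∂x - ∂(1)/∂y = 6*x
Assembling: d(omega) = (6*x) dx ∧ dy.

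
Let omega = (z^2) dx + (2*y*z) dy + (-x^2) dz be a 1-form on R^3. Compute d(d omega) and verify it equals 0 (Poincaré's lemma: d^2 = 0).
d(d omega) = 0

Step 1: d omega = sum_{i<j} (∂f_j/∂x_i - ∂f_i/∂x_j) dx_i ∧ dx_j:
  coeff of dx ∧ dy: 0
  coeff of dx ∧ dz: -2*x - 2*z
  coeff of dy ∧ dz: -2*y
Step 2: Apply d again to each 2-form coefficient. The only possible 3-form in R^3 is dx ∧ dy ∧ dz, with coefficient
  ∂(coeff of dy∧dz)/∂x - ∂(coeff of dx∧dz)/∂y + ∂(coeff of dx∧dy)/∂z
  = ∂/∂x (-2*y) - ∂/∂y (-2*x - 2*z) + ∂/∂z (0).
Each of these terms simplifies to sums of mixed partials that cancel in pairs. The result is 0 (by equality of mixed partials for smooth functions — Schwarz / Clairaut).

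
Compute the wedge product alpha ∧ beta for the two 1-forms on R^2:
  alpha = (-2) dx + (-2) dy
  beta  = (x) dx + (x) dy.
alpha ∧ beta = 0

Distribute the wedge, using dx_i ∧ dx_j = -dx_j ∧ dx_i and dx_i ∧ dx_i = 0. For each pair (i, j) with i < j, the coefficient of dx_i ∧ dx_j in alpha ∧ beta is (alpha_i * beta_j - alpha_j * beta_i). Collecting: alpha ∧ beta = 0.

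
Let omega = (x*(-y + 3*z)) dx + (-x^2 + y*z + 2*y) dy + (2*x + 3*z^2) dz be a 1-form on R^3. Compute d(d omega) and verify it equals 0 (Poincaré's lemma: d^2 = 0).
d(d omega) = 0

Step 1: d omega = sum_{i<j} (∂f_j/∂x_i - ∂f_i/∂x_j) dx_i ∧ dx_j:
  coeff of dx ∧ dy: -x
  coeff of dx ∧ dz: 2 - 3*x
  coeff of dy ∧ dz: -y
Step 2: Apply d again to each 2-form coefficient. The only possible 3-form in R^3 is dx ∧ dy ∧ dz, with coefficient
  ∂(coeff of dy∧dz)/∂x - ∂(coeff of dx∧dz)/∂y + ∂(coeff of dx∧dy)/∂z
  = ∂/∂x (-y) - ∂/∂y (2 - 3*x) + ∂/∂z (-x).
Each of these terms simplifies to sums of mixed partials that cancel in pairs. The result is 0 (by equality of mixed partials for smooth functions — Schwarz / Clairaut).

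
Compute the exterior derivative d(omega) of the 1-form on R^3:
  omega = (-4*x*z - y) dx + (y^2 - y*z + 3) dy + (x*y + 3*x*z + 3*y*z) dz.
d(omega) = (1) dx ∧ dy + (4*x + y + 3*z) dx ∧ dz + (x + y + 3*z) dy ∧ dz

For a 1-form omega = sum_i f_i dx_i, the exterior derivative is
  d(omega) = sum_{i < j} (∂f_j/∂x_i - ∂f_i/∂x_j) dx_i ∧ dx_j.
  coefficient of dx ∧ dy: ∂f_2/∂x - ∂f_1/∂y = ∂(y^2 - y*z + 3)/∂x - ∂(-4*x*z - y)/∂y = 1
  coefficient of dx ∧ dz: ∂f_3/∂x - ∂f_1/∂z = ∂(x*y + 3*x*z + 3*y*z)/∂x - ∂(-4*x*z - y)/∂z = 4*x + y + 3*z
  coefficient of dy ∧ dz: ∂f_3/∂y - ∂f_2/∂z = ∂(x*y + 3*x*z + 3*y*z)/∂y - ∂(y^2 - y*z + 3)/∂z = x + y + 3*z
Assembling: d(omega) = (1) dx ∧ dy + (4*x + y + 3*z) dx ∧ dz + (x + y + 3*z) dy ∧ dz.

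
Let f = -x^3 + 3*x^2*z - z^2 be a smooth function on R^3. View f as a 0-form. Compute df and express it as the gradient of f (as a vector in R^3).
df = (3*x*(-x + 2*z)) dx + (0) dy + (3*x^2 - 2*z) dz; grad f = (3*x*(-x + 2*z), 0, 3*x^2 - 2*z)

For a 0-form f, d f = (∂f/∂x) dx + (∂f/∂y) dy + (∂f/∂z) dz. The components of the vector representation are exactly the entries of grad f in Cartesian coordinates:
  ∂f/∂x = 3*x*(-x + 2*z)
  ∂f/∂y = 0
  ∂f/∂z = 3*x^2 - 2*z.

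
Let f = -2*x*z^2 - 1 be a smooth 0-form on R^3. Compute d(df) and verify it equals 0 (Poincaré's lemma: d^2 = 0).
d(df) = 0

Step 1: df = sum_i (∂f/∂x_i) dx_i = (-2*z^2) dx + (0) dy + (-4*x*z) dz.
Step 2: Apply d again. Using the 1-form formula, the coefficient of dx ∧ dy in d(df) is ∂^2 f/∂x ∂y - ∂^2 f/∂y ∂x = (0) - (0) = 0 (equality of mixed partials for smooth f).
Similarly for dx ∧ dz and dy ∧ dz — all coefficients vanish. So d(df) = 0.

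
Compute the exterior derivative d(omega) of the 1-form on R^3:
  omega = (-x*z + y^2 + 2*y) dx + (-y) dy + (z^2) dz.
d(omega) = (-2*y - 2) dx ∧ dy + (x) dx ∧ dz

For a 1-form omega = sum_i f_i dx_i, the exterior derivative is
  d(omega) = sum_{i < j} (∂f_j/∂x_i - ∂f_i/∂x_j) dx_i ∧ dx_j.
  coefficient of dx ∧ dy: ∂f_2/∂x - ∂f_1/∂y = ∂(-y)/∂x - ∂(-x*z + y^2 + 2*y)/∂y = -2*y - 2
  coefficient of dx ∧ dz: ∂f_3/∂x - ∂f_1/∂z = ∂(z^2)/∂x - ∂(-x*z + y^2 + 2*y)/∂z = x
Assembling: d(omega) = (-2*y - 2) dx ∧ dy + (x) dx ∧ dz.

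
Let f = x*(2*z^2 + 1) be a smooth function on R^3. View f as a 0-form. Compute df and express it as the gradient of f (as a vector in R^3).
df = (2*z^2 + 1) dx + (0) dy + (4*x*z) dz; grad f = (2*z^2 + 1, 0, 4*x*z)

For a 0-form f, d f = (∂f/∂x) dx + (∂f/∂y) dy + (∂f/∂z) dz. The components of the vector representation are exactly the entries of grad f in Cartesian coordinates:
  ∂f/∂x = 2*z^2 + 1
  ∂f/∂y = 0
  ∂f/∂z = 4*x*z.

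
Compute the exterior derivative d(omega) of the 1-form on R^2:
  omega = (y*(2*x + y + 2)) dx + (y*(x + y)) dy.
d(omega) = (-2*x - y - 2) dx ∧ dy

For a 1-form omega = sum_i f_i dx_i, the exterior derivative is
  d(omega) = sum_{i < j} (∂f_j/∂x_i - ∂f_i/∂x_j) dx_i ∧ dx_j.
  coefficient of dx ∧ dy: ∂f_2/∂x - ∂f_1/∂y = ∂(y*(x + y))/∂x - ∂(y*(2*x + y + 2))/∂y = -2*x - y - 2
Assembling: d(omega) = (-2*x - y - 2) dx ∧ dy.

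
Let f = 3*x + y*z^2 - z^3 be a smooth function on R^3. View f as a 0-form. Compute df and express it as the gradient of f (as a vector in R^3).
df = (3) dx + (z^2) dy + (z*(2*y - 3*z)) dz; grad f = (3, z^2, z*(2*y - 3*z))

For a 0-form f, d f = (∂f/∂x) dx + (∂f/∂y) dy + (∂f/∂z) dz. The components of the vector representation are exactly the entries of grad f in Cartesian coordinates:
  ∂f/∂x = 3
  ∂f/∂y = z^2
  ∂f/∂z = z*(2*y - 3*z).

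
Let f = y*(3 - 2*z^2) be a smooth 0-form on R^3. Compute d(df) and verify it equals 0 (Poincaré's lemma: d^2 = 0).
d(df) = 0

Step 1: df = sum_i (∂f/∂x_i) dx_i = (0) dx + (3 - 2*z^2) dy + (-4*y*z) dz.
Step 2: Apply d again. Using the 1-form formula, the coefficient of dx ∧ dy in d(df) is ∂^2 f/∂x ∂y - ∂^2 f/∂y ∂x = (0) - (0) = 0 (equality of mixed partials for smooth f).
Similarly for dx ∧ dz and dy ∧ dz — all coefficients vanish. So d(df) = 0.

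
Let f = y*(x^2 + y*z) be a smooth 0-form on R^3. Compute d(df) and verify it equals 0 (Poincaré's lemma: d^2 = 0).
d(df) = 0

Step 1: df = sum_i (∂f/∂x_i) dx_i = (2*x*y) dx + (x^2 + 2*y*z) dy + (y^2) dz.
Step 2: Apply d again. Using the 1-form formula, the coefficient of dx ∧ dy in d(df) is ∂^2 f/∂x ∂y - ∂^2 f/∂y ∂x = (2*x) - (2*x) = 0 (equality of mixed partials for smooth f).
Similarly for dx ∧ dz and dy ∧ dz — all coefficients vanish. So d(df) = 0.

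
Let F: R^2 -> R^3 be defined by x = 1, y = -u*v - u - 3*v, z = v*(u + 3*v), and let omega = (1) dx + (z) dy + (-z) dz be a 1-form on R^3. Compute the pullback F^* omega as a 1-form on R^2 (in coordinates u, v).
F^* omega = (v*(-2*u*v - u - 6*v^2 - 3*v)) du + (v*(-2*u^2 - 12*u*v - 3*u - 18*v^2 - 9*v)) dv

Using F^*(f dg) = (f ∘ F) d(g ∘ F), substitute each coordinate x_i by F_i(u, v) in f_i, and replace dx_i by d F_i = (∂F_i/∂u) du + (∂F_i/∂v) dv.
  For the x component: f_1(F) = 1; d F_1 = (0) du + (0) dv
  For the y component: f_2(F) = v*(u + 3*v); d F_2 = (-v - 1) du + (-u - 3) dv
  For the z component: f_3(F) = v*(-u - 3*v); d F_3 = (v) du + (u + 6*v) dv
Combining and collecting du, dv coefficients:
  coeff of du: v*(-2*u*v - u - 6*v^2 - 3*v)
  coeff of dv: v*(-2*u^2 - 12*u*v - 3*u - 18*v^2 - 9*v)
F^* omega = (v*(-2*u*v - u - 6*v^2 - 3*v)) du + (v*(-2*u^2 - 12*u*v - 3*u - 18*v^2 - 9*v)) dv.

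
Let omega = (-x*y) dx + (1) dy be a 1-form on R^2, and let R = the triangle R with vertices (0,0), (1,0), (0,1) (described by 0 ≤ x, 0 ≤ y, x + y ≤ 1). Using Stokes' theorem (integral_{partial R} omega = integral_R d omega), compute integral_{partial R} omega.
integral_(partial R) omega = 1/6

Stokes: integral_partial_R omega = integral_R d omega with d omega = (∂Q/∂x - ∂P/∂y) dx ∧ dy.
  ∂Q/∂x = 0
  ∂P/∂y = -x
  integrand = ∂Q/∂x - ∂P/∂y = x.
Integrating over R: integral_0^1 integral_0^{1-x} (x) dy dx = 1/6.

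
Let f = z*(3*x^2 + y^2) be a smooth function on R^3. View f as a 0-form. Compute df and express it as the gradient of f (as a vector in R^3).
df = (6*x*z) dx + (2*y*z) dy + (3*x^2 + y^2) dz; grad f = (6*x*z, 2*y*z, 3*x^2 + y^2)

For a 0-form f, d f = (∂f/∂x) dx + (∂f/∂y) dy + (∂f/∂z) dz. The components of the vector representation are exactly the entries of grad f in Cartesian coordinates:
  ∂f/∂x = 6*x*z
  ∂f/∂y = 2*y*z
  ∂f/∂z = 3*x^2 + y^2.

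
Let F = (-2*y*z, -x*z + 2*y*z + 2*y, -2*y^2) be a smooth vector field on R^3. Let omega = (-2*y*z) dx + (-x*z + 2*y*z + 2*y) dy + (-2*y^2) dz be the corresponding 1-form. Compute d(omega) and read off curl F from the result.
d(omega) = (x - 6*y) dy ∧ dz + (-2*y) dz ∧ dx + (z) dx ∧ dy; curl F = (x - 6*y, -2*y, z)

d omega = sum_{i<j} (∂f_j/∂x_i - ∂f_i/∂x_j) dx_i ∧ dx_j. Under the identification (dy ∧ dz, dz ∧ dx, dx ∧ dy) ↔ (e_x, e_y, e_z), the coefficients are exactly the components of curl F. Compute:
  ∂R/∂y - ∂Q/∂z = (-4*y) - (-x + 2*y) = x - 6*y
  ∂P/∂z - ∂R/∂x = (-2*y) - (0) = -2*y
  ∂Q/∂x - ∂P/∂y = (-z) - (-2*z) = z.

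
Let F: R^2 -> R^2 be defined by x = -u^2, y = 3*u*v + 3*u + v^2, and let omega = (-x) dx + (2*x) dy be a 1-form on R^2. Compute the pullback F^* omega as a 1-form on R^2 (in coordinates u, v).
F^* omega = (2*u^2*(-u - 3*v - 3)) du + (u^2*(-6*u - 4*v)) dv

Using F^*(f dg) = (f ∘ F) d(g ∘ F), substitute each coordinate x_i by F_i(u, v) in f_i, and replace dx_i by d F_i = (∂F_i/∂u) du + (∂F_i/∂v) dv.
  For the x component: f_1(F) = u^2; d F_1 = (-2*u) du + (0) dv
  For the y component: f_2(F) = -2*u^2; d F_2 = (3*v + 3) du + (3*u + 2*v) dv
Combining and collecting du, dv coefficients:
  coeff of du: 2*u^2*(-u - 3*v - 3)
  coeff of dv: u^2*(-6*u - 4*v)
F^* omega = (2*u^2*(-u - 3*v - 3)) du + (u^2*(-6*u - 4*v)) dv.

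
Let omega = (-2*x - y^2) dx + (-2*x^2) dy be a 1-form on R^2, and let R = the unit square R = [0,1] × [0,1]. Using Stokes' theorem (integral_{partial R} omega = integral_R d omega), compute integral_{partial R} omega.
integral_(partial R) omega = -1

Stokes: integral_partial_R omega = integral_R d omega with d omega = (∂Q/∂x - ∂P/∂y) dx ∧ dy.
  ∂Q/∂x = -4*x
  ∂P/∂y = -2*y
  integrand = ∂Q/∂x - ∂P/∂y = -4*x + 2*y.
Integrating over R: integral_0^1 integral_0^1 (-4*x + 2*y) dx dy = -1.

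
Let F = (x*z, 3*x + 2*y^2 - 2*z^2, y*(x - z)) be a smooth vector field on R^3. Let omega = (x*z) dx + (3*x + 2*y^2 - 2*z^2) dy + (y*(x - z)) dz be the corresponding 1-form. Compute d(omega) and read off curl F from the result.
d(omega) = (x + 3*z) dy ∧ dz + (x - y) dz ∧ dx + (3) dx ∧ dy; curl F = (x + 3*z, x - y, 3)

d omega = sum_{i<j} (∂f_j/∂x_i - ∂f_i/∂x_j) dx_i ∧ dx_j. Under the identification (dy ∧ dz, dz ∧ dx, dx ∧ dy) ↔ (e_x, e_y, e_z), the coefficients are exactly the components of curl F. Compute:
  ∂R/∂y - ∂Q/∂z = (x - z) - (-4*z) = x + 3*z
  ∂P/∂z - ∂R/∂x = (x) - (y) = x - y
  ∂Q/∂x - ∂P/∂y = (3) - (0) = 3.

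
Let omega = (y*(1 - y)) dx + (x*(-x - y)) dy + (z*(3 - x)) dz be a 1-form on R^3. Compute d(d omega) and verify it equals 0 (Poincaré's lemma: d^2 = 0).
d(d omega) = 0

Step 1: d omega = sum_{i<j} (∂f_j/∂x_i - ∂f_i/∂x_j) dx_i ∧ dx_j:
  coeff of dx ∧ dy: -2*x + y - 1
  coeff of dx ∧ dz: -z
  coeff of dy ∧ dz: 0
Step 2: Apply d again to each 2-form coefficient. The only possible 3-form in R^3 is dx ∧ dy ∧ dz, with coefficient
  ∂(coeff of dy∧dz)/∂x - ∂(coeff of dx∧dz)/∂y + ∂(coeff of dx∧dy)/∂z
  = ∂/∂x (0) - ∂/∂y (-z) + ∂/∂z (-2*x + y - 1).
Each of these terms simplifies to sums of mixed partials that cancel in pairs. The result is 0 (by equality of mixed partials for smooth functions — Schwarz / Clairaut).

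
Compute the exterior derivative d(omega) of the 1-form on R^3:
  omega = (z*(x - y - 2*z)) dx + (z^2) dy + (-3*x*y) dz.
d(omega) = (z) dx ∧ dy + (-x - 2*y + 4*z) dx ∧ dz + (-3*x - 2*z) dy ∧ dz

For a 1-form omega = sum_i f_i dx_i, the exterior derivative is
  d(omega) = sum_{i < j} (∂f_j/∂x_i - ∂f_i/∂x_j) dx_i ∧ dx_j.
  coefficient of dx ∧ dy: ∂f_2/∂x - ∂f_1/∂y = ∂(z^2)/∂x - ∂(z*(x - y - 2*z))/∂y = z
  coefficient of dx ∧ dz: ∂f_3/∂x - ∂f_1/∂z = ∂(-3*x*y)/∂x - ∂(z*(x - y - 2*z))/∂z = -x - 2*y + 4*z
  coefficient of dy ∧ dz: ∂f_3/∂y - ∂f_2/∂z = ∂(-3*x*y)/∂y - ∂(z^2)/∂z = -3*x - 2*z
Assembling: d(omega) = (z) dx ∧ dy + (-x - 2*y + 4*z) dx ∧ dz + (-3*x - 2*z) dy ∧ dz.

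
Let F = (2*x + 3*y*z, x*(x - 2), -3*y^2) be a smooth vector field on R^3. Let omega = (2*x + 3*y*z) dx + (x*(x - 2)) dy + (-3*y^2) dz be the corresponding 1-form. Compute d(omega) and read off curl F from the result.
d(omega) = (-6*y) dy ∧ dz + (3*y) dz ∧ dx + (2*x - 3*z - 2) dx ∧ dy; curl F = (-6*y, 3*y, 2*x - 3*z - 2)

d omega = sum_{i<j} (∂f_j/∂x_i - ∂f_i/∂x_j) dx_i ∧ dx_j. Under the identification (dy ∧ dz, dz ∧ dx, dx ∧ dy) ↔ (e_x, e_y, e_z), the coefficients are exactly the components of curl F. Compute:
  ∂R/∂y - ∂Q/∂z = (-6*y) - (0) = -6*y
  ∂P/∂z - ∂R/∂x = (3*y) - (0) = 3*y
  ∂Q/∂x - ∂P/∂y = (2*x - 2) - (3*z) = 2*x - 3*z - 2.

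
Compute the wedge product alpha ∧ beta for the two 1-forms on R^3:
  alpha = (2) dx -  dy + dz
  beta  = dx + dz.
alpha ∧ beta = (1) dx ∧ dz + (1) dx ∧ dy + (-1) dy ∧ dz

Distribute the wedge, using dx_i ∧ dx_j = -dx_j ∧ dx_i and dx_i ∧ dx_i = 0. For each pair (i, j) with i < j, the coefficient of dx_i ∧ dx_j in alpha ∧ beta is (alpha_i * beta_j - alpha_j * beta_i). Collecting: alpha ∧ beta = (1) dx ∧ dz + (1) dx ∧ dy + (-1) dy ∧ dz.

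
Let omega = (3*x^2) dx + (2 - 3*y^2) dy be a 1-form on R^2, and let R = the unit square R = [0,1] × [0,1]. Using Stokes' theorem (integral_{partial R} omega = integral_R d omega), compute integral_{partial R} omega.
integral_(partial R) omega = 0

Stokes: integral_partial_R omega = integral_R d omega with d omega = (∂Q/∂x - ∂P/∂y) dx ∧ dy.
  ∂Q/∂x = 0
  ∂P/∂y = 0
  integrand = ∂Q/∂x - ∂P/∂y = 0.
Integrating over R: integral_0^1 integral_0^1 (0) dx dy = 0.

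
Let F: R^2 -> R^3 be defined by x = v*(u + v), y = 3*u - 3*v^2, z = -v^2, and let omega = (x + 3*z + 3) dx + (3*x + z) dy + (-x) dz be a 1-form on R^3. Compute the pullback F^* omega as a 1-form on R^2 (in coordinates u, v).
F^* omega = (v*(u*v + 9*u - 2*v^2 + 6*v + 3)) du + (u^2*v - 16*u*v^2 + 3*u - 14*v^3 + 6*v) dv

Using F^*(f dg) = (f ∘ F) d(g ∘ F), substitute each coordinate x_i by F_i(u, v) in f_i, and replace dx_i by d F_i = (∂F_i/∂u) du + (∂F_i/∂v) dv.
  For the x component: f_1(F) = u*v - 2*v^2 + 3; d F_1 = (v) du + (u + 2*v) dv
  For the y component: f_2(F) = v*(3*u + 2*v); d F_2 = (3) du + (-6*v) dv
  For the z component: f_3(F) = v*(-u - v); d F_3 = (0) du + (-2*v) dv
Combining and collecting du, dv coefficients:
  coeff of du: v*(u*v + 9*u - 2*v^2 + 6*v + 3)
  coeff of dv: u^2*v - 16*u*v^2 + 3*u - 14*v^3 + 6*v
F^* omega = (v*(u*v + 9*u - 2*v^2 + 6*v + 3)) du + (u^2*v - 16*u*v^2 + 3*u - 14*v^3 + 6*v) dv.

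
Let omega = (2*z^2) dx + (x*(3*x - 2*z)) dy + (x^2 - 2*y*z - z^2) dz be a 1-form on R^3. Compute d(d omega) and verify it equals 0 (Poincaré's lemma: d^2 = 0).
d(d omega) = 0

Step 1: d omega = sum_{i<j} (∂f_j/∂x_i - ∂f_i/∂x_j) dx_i ∧ dx_j:
  coeff of dx ∧ dy: 6*x - 2*z
  coeff of dx ∧ dz: 2*x - 4*z
  coeff of dy ∧ dz: 2*x - 2*z
Step 2: Apply d again to each 2-form coefficient. The only possible 3-form in R^3 is dx ∧ dy ∧ dz, with coefficient
  ∂(coeff of dy∧dz)/∂x - ∂(coeff of dx∧dz)/∂y + ∂(coeff of dx∧dy)/∂z
  = ∂/∂x (2*x - 2*z) - ∂/∂y (2*x - 4*z) + ∂/∂z (6*x - 2*z).
Each of these terms simplifies to sums of mixed partials that cancel in pairs. The result is 0 (by equality of mixed partials for smooth functions — Schwarz / Clairaut).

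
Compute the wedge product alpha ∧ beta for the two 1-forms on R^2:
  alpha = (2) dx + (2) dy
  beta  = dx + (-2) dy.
alpha ∧ beta = (-6) dx ∧ dy

Distribute the wedge, using dx_i ∧ dx_j = -dx_j ∧ dx_i and dx_i ∧ dx_i = 0. For each pair (i, j) with i < j, the coefficient of dx_i ∧ dx_j in alpha ∧ beta is (alpha_i * beta_j - alpha_j * beta_i). Collecting: alpha ∧ beta = (-6) dx ∧ dy.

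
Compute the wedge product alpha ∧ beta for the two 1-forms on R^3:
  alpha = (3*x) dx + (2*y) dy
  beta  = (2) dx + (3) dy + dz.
alpha ∧ beta = (9*x - 4*y) dx ∧ dy + (3*x) dx ∧ dz + (2*y) dy ∧ dz

Distribute the wedge, using dx_i ∧ dx_j = -dx_j ∧ dx_i and dx_i ∧ dx_i = 0. For each pair (i, j) with i < j, the coefficient of dx_i ∧ dx_j in alpha ∧ beta is (alpha_i * beta_j - alpha_j * beta_i). Collecting: alpha ∧ beta = (9*x - 4*y) dx ∧ dy + (3*x) dx ∧ dz + (2*y) dy ∧ dz.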